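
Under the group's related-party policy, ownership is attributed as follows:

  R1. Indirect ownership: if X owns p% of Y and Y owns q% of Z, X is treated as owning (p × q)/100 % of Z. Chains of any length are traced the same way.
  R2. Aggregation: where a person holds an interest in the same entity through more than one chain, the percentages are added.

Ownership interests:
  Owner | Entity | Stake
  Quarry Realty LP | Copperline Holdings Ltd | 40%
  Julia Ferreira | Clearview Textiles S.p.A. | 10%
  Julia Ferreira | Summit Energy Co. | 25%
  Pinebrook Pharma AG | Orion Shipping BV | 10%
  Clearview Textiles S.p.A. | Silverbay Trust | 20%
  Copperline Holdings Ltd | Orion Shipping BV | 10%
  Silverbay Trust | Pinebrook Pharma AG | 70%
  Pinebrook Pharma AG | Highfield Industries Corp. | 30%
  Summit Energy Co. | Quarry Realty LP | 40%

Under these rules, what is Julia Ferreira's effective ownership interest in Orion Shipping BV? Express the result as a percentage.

0.54%

Chain via Summit Energy Co. → Quarry Realty LP → Copperline Holdings Ltd (R1): 25% × 40% × 40% × 10% = 0.4% of Orion Shipping BV.
Chain via Clearview Textiles S.p.A. → Silverbay Trust → Pinebrook Pharma AG (R1): 10% × 20% × 70% × 10% = 0.14% of Orion Shipping BV.
Aggregating (R2): 0.4% + 0.14% = 0.54%.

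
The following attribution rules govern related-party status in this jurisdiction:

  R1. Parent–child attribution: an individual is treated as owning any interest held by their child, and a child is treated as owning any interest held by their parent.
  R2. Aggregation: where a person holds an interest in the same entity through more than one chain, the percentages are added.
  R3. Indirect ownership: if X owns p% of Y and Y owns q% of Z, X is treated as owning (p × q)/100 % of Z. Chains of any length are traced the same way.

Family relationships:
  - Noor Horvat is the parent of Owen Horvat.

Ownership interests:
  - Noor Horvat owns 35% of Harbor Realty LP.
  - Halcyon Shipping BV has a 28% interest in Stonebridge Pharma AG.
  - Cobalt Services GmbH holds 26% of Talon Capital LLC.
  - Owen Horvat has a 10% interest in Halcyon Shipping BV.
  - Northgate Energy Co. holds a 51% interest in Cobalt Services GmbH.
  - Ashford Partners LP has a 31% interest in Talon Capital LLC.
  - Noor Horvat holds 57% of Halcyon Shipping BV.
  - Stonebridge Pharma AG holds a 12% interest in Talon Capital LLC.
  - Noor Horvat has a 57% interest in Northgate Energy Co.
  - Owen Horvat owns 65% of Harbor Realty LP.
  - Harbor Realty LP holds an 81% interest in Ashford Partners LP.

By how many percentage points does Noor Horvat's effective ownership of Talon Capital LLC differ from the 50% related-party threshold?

By parent–child attribution (R1), Noor Horvat is treated as also owning Owen Horvat's interest in Harbor Realty LP, giving 35% + 65% = 100%.
By parent–child attribution (R1), Noor Horvat is treated as also owning Owen Horvat's interest in Halcyon Shipping BV, giving 57% + 10% = 67%.
Chain via Harbor Realty LP → Ashford Partners LP (R3): 100% × 81% × 31% = 25.11% of Talon Capital LLC.
Chain via Halcyon Shipping BV → Stonebridge Pharma AG (R3): 67% × 28% × 12% = 2.2512% of Talon Capital LLC.
Chain via Northgate Energy Co. → Cobalt Services GmbH (R3): 57% × 51% × 26% = 7.5582% of Talon Capital LLC.
Aggregating (R2): 25.11% + 2.2512% + 7.5582% = 34.9194%.
34.9194% falls short of the 50% threshold by 15.0806 percentage points.

15.0806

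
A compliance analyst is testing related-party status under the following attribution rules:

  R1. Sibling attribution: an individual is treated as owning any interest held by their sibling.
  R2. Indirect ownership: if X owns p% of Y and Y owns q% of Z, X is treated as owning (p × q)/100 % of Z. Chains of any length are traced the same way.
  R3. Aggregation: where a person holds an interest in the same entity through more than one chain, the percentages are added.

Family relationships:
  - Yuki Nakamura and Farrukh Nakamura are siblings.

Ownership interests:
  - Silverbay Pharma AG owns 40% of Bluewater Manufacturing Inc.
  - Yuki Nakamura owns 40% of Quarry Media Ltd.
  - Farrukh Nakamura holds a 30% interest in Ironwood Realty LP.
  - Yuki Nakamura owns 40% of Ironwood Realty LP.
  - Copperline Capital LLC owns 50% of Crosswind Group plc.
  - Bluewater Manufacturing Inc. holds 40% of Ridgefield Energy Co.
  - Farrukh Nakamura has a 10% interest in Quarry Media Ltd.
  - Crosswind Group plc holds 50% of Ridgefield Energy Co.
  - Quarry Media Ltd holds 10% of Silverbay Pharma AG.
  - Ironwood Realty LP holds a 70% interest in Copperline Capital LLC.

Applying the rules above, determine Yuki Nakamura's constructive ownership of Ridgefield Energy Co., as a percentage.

13.05%

By sibling attribution (R1), Yuki Nakamura is treated as also owning Farrukh Nakamura's interest in Quarry Media Ltd, giving 40% + 10% = 50%.
By sibling attribution (R1), Yuki Nakamura is treated as also owning Farrukh Nakamura's interest in Ironwood Realty LP, giving 40% + 30% = 70%.
Chain via Quarry Media Ltd → Silverbay Pharma AG → Bluewater Manufacturing Inc. (R2): 50% × 10% × 40% × 40% = 0.8% of Ridgefield Energy Co.
Chain via Ironwood Realty LP → Copperline Capital LLC → Crosswind Group plc (R2): 70% × 70% × 50% × 50% = 12.25% of Ridgefield Energy Co.
Aggregating (R3): 0.8% + 12.25% = 13.05%.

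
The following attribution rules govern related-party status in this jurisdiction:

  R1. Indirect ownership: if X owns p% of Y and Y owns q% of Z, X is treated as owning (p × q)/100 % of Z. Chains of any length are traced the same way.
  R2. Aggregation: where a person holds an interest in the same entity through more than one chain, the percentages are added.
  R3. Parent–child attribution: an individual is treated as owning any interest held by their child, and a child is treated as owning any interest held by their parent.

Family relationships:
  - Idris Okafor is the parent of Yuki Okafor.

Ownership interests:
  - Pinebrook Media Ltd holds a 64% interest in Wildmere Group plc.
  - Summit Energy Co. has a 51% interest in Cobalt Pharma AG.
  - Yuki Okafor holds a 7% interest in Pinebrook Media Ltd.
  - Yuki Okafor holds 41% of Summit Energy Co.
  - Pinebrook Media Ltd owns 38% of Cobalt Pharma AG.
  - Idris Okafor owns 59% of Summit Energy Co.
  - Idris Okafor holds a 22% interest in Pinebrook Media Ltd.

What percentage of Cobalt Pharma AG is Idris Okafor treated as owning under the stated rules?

By parent–child attribution (R3), Idris Okafor is treated as also owning Yuki Okafor's interest in Pinebrook Media Ltd, giving 22% + 7% = 29%.
By parent–child attribution (R3), Idris Okafor is treated as also owning Yuki Okafor's interest in Summit Energy Co, giving 59% + 41% = 100%.
Chain via Pinebrook Media Ltd (R1): 29% × 38% = 11.02% of Cobalt Pharma AG.
Chain via Summit Energy Co. (R1): 100% × 51% = 51% of Cobalt Pharma AG.
Aggregating (R2): 11.02% + 51% = 62.02%.

62.02%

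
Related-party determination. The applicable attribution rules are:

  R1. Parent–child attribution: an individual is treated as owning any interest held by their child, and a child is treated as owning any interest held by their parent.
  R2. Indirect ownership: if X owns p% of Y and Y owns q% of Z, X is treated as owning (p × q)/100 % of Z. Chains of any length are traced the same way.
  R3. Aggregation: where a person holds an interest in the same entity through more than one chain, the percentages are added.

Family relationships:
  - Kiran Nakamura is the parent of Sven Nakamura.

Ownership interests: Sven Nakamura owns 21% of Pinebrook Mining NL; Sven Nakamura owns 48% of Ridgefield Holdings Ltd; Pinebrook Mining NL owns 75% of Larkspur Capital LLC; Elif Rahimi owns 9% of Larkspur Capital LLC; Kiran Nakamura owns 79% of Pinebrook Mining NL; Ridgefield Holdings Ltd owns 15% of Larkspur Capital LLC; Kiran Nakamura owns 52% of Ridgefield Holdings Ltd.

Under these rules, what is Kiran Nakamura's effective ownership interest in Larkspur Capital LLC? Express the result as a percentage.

90%

By parent–child attribution (R1), Kiran Nakamura is treated as also owning Sven Nakamura's interest in Ridgefield Holdings Ltd, giving 52% + 48% = 100%.
By parent–child attribution (R1), Kiran Nakamura is treated as also owning Sven Nakamura's interest in Pinebrook Mining NL, giving 79% + 21% = 100%.
Chain via Ridgefield Holdings Ltd (R2): 100% × 15% = 15% of Larkspur Capital LLC.
Chain via Pinebrook Mining NL (R2): 100% × 75% = 75% of Larkspur Capital LLC.
Aggregating (R3): 15% + 75% = 90%.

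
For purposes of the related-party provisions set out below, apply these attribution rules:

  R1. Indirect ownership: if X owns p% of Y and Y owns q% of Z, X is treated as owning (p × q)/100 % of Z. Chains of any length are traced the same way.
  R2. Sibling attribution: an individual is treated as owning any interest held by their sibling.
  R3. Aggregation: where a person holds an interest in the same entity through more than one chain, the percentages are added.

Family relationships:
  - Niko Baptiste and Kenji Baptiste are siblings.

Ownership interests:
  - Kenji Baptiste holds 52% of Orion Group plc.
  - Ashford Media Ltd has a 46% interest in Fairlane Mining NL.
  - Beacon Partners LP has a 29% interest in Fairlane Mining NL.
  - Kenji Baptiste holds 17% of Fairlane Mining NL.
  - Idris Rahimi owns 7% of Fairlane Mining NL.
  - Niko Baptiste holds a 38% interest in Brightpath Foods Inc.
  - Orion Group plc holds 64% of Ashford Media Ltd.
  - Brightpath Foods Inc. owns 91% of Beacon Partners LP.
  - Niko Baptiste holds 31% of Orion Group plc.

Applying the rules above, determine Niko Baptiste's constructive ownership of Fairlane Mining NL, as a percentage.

By sibling attribution (R2), Niko Baptiste is treated as also owning Kenji Baptiste's interest in Orion Group plc, giving 31% + 52% = 83%.
By sibling attribution (R2), Niko Baptiste is treated as owning Kenji Baptiste's 17% interest in Fairlane Mining NL.
Chain via Orion Group plc → Ashford Media Ltd (R1): 83% × 64% × 46% = 24.4352% of Fairlane Mining NL.
Chain via Brightpath Foods Inc. → Beacon Partners LP (R1): 38% × 91% × 29% = 10.0282% of Fairlane Mining NL.
Direct interest in Fairlane Mining NL: 17%.
Aggregating (R3): 24.4352% + 10.0282% + 17% = 51.4634%.

51.4634%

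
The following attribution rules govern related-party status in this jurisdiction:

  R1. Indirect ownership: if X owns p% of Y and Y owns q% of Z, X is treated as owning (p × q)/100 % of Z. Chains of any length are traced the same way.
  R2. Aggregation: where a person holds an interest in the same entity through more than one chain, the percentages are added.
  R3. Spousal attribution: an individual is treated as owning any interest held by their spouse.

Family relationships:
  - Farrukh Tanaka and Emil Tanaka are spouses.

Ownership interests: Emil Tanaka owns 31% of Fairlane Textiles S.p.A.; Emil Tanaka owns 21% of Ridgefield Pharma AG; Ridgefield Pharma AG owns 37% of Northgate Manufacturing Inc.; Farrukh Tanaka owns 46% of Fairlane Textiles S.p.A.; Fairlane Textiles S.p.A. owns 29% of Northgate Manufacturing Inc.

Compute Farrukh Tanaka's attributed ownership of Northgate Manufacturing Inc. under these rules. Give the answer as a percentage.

30.1%

By spousal attribution (R3), Farrukh Tanaka is treated as also owning Emil Tanaka's interest in Fairlane Textiles S.p.A, giving 46% + 31% = 77%.
By spousal attribution (R3), Farrukh Tanaka is treated as owning Emil Tanaka's 21% interest in Ridgefield Pharma AG.
Chain via Fairlane Textiles S.p.A. (R1): 77% × 29% = 22.33% of Northgate Manufacturing Inc.
Chain via Ridgefield Pharma AG (R1): 21% × 37% = 7.77% of Northgate Manufacturing Inc.
Aggregating (R2): 22.33% + 7.77% = 30.1%.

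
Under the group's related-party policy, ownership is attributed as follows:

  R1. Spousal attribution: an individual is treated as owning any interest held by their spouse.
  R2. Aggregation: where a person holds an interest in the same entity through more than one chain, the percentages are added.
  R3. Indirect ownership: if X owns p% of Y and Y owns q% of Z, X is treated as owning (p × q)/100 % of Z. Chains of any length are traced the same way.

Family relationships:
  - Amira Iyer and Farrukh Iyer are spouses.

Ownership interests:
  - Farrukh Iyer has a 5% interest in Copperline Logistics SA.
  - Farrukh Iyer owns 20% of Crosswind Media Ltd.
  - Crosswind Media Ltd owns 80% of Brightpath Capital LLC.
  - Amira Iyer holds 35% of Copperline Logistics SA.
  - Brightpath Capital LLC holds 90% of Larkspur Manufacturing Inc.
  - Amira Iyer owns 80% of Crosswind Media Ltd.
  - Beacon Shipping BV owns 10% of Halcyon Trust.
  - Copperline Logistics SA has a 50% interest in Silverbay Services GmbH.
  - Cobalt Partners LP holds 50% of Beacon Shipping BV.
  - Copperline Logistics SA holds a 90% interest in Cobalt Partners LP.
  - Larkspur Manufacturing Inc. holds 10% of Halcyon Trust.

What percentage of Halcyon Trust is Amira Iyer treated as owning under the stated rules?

By spousal attribution (R1), Amira Iyer is treated as also owning Farrukh Iyer's interest in Copperline Logistics SA, giving 35% + 5% = 40%.
By spousal attribution (R1), Amira Iyer is treated as also owning Farrukh Iyer's interest in Crosswind Media Ltd, giving 80% + 20% = 100%.
Chain via Copperline Logistics SA → Cobalt Partners LP → Beacon Shipping BV (R3): 40% × 90% × 50% × 10% = 1.8% of Halcyon Trust.
Chain via Crosswind Media Ltd → Brightpath Capital LLC → Larkspur Manufacturing Inc. (R3): 100% × 80% × 90% × 10% = 7.2% of Halcyon Trust.
Aggregating (R2): 1.8% + 7.2% = 9%.

9%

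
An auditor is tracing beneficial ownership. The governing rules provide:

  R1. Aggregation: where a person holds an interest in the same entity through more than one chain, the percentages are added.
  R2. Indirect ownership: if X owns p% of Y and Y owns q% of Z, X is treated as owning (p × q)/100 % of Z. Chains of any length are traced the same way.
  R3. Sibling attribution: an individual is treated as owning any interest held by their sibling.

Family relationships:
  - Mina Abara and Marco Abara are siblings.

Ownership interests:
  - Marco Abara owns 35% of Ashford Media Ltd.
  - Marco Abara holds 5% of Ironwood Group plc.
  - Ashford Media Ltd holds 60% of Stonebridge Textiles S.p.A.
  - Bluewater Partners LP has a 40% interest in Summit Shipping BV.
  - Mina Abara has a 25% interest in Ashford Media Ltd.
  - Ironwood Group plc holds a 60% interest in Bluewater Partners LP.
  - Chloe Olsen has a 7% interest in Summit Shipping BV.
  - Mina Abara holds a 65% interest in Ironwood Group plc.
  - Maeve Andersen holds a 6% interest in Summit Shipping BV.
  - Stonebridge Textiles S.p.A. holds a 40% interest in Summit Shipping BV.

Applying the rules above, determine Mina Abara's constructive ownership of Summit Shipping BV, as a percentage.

By sibling attribution (R3), Mina Abara is treated as also owning Marco Abara's interest in Ironwood Group plc, giving 65% + 5% = 70%.
By sibling attribution (R3), Mina Abara is treated as also owning Marco Abara's interest in Ashford Media Ltd, giving 25% + 35% = 60%.
Chain via Ironwood Group plc → Bluewater Partners LP (R2): 70% × 60% × 40% = 16.8% of Summit Shipping BV.
Chain via Ashford Media Ltd → Stonebridge Textiles S.p.A. (R2): 60% × 60% × 40% = 14.4% of Summit Shipping BV.
Aggregating (R1): 16.8% + 14.4% = 31.2%.

31.2%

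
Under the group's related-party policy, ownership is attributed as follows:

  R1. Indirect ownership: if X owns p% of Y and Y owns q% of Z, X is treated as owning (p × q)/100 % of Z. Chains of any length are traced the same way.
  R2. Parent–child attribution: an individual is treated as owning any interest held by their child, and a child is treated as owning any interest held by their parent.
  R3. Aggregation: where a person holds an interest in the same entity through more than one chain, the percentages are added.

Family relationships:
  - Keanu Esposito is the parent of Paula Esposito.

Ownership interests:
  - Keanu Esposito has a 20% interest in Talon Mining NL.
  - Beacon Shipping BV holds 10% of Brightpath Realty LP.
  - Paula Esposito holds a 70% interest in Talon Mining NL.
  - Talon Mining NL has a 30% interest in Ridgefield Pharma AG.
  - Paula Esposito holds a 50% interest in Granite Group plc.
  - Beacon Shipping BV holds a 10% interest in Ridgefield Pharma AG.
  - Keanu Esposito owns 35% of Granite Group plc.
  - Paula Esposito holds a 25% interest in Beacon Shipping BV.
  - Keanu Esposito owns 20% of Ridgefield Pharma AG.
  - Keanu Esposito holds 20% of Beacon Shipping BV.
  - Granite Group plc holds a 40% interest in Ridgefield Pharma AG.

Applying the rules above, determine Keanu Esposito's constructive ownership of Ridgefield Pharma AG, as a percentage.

85.5%

By parent–child attribution (R2), Keanu Esposito is treated as also owning Paula Esposito's interest in Talon Mining NL, giving 20% + 70% = 90%.
By parent–child attribution (R2), Keanu Esposito is treated as also owning Paula Esposito's interest in Granite Group plc, giving 35% + 50% = 85%.
By parent–child attribution (R2), Keanu Esposito is treated as also owning Paula Esposito's interest in Beacon Shipping BV, giving 20% + 25% = 45%.
Chain via Talon Mining NL (R1): 90% × 30% = 27% of Ridgefield Pharma AG.
Chain via Granite Group plc (R1): 85% × 40% = 34% of Ridgefield Pharma AG.
Chain via Beacon Shipping BV (R1): 45% × 10% = 4.5% of Ridgefield Pharma AG.
Direct interest in Ridgefield Pharma AG: 20%.
Aggregating (R3): 27% + 34% + 4.5% + 20% = 85.5%.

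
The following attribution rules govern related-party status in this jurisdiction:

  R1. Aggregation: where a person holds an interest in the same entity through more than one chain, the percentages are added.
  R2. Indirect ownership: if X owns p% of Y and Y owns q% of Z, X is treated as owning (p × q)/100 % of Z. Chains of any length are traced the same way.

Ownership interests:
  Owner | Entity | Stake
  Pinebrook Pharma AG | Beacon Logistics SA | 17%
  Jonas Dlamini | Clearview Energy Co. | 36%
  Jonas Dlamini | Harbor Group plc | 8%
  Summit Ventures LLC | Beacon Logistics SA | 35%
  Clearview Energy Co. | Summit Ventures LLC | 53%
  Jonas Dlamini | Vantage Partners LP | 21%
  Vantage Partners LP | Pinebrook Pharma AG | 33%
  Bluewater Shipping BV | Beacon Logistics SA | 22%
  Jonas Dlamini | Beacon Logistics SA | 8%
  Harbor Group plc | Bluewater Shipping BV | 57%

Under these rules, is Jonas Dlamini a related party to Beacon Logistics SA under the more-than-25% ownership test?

Chain via Vantage Partners LP → Pinebrook Pharma AG (R2): 21% × 33% × 17% = 1.1781% of Beacon Logistics SA.
Chain via Harbor Group plc → Bluewater Shipping BV (R2): 8% × 57% × 22% = 1.0032% of Beacon Logistics SA.
Chain via Clearview Energy Co. → Summit Ventures LLC (R2): 36% × 53% × 35% = 6.678% of Beacon Logistics SA.
Direct interest in Beacon Logistics SA: 8%.
Aggregating (R1): 1.1781% + 1.0032% + 6.678% + 8% = 16.8593%.
16.8593% does not exceed the 25% threshold, so Jonas is not a related party to Beacon Logistics SA.

No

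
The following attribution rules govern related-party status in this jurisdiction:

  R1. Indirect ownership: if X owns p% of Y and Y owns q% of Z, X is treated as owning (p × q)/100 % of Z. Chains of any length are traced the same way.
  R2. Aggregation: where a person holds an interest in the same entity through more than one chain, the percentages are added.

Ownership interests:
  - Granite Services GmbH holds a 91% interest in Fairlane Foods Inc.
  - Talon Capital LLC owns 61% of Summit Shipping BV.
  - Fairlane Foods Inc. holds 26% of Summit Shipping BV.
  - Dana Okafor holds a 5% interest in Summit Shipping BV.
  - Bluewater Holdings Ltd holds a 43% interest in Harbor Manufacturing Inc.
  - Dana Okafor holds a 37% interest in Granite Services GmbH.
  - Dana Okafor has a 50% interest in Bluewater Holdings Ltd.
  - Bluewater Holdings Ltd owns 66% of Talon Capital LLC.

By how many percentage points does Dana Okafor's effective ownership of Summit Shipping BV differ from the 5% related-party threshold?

28.8842

Chain via Granite Services GmbH → Fairlane Foods Inc. (R1): 37% × 91% × 26% = 8.7542% of Summit Shipping BV.
Chain via Bluewater Holdings Ltd → Talon Capital LLC (R1): 50% × 66% × 61% = 20.13% of Summit Shipping BV.
Direct interest in Summit Shipping BV: 5%.
Aggregating (R2): 8.7542% + 20.13% + 5% = 33.8842%.
33.8842% exceeds the 5% threshold by 28.8842 percentage points.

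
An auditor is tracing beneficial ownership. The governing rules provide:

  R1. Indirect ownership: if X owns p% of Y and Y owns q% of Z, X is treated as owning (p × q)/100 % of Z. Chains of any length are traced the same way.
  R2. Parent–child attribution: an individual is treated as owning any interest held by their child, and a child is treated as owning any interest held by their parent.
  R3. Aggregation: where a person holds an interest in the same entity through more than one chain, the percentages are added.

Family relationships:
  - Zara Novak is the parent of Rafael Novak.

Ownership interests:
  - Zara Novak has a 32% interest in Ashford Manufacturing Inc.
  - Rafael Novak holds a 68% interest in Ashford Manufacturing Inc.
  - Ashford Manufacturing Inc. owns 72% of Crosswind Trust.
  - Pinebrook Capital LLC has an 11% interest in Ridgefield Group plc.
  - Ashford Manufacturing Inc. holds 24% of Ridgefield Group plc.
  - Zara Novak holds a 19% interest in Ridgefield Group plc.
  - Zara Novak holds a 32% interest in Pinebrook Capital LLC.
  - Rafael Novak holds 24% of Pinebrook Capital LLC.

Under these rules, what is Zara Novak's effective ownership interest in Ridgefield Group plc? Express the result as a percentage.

49.16%

By parent–child attribution (R2), Zara Novak is treated as also owning Rafael Novak's interest in Pinebrook Capital LLC, giving 32% + 24% = 56%.
By parent–child attribution (R2), Zara Novak is treated as also owning Rafael Novak's interest in Ashford Manufacturing Inc, giving 32% + 68% = 100%.
Chain via Pinebrook Capital LLC (R1): 56% × 11% = 6.16% of Ridgefield Group plc.
Chain via Ashford Manufacturing Inc. (R1): 100% × 24% = 24% of Ridgefield Group plc.
Direct interest in Ridgefield Group plc: 19%.
Aggregating (R3): 6.16% + 24% + 19% = 49.16%.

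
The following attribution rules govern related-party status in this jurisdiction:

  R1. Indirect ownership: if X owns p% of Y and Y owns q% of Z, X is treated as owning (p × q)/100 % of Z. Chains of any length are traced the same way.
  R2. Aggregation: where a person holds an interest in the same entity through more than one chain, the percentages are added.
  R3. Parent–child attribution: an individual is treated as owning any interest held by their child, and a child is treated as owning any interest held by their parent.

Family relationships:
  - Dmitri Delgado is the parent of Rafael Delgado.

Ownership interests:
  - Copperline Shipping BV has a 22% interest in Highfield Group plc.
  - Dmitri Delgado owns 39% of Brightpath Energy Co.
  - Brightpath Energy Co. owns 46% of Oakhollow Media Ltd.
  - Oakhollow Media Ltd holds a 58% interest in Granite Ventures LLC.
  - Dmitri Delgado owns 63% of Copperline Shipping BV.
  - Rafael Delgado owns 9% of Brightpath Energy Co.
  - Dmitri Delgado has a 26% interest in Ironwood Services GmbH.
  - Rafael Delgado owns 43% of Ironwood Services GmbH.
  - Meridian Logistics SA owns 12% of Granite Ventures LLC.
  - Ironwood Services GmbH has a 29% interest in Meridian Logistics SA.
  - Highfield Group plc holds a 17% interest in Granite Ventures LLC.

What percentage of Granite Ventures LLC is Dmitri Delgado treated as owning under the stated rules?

By parent–child attribution (R3), Dmitri Delgado is treated as also owning Rafael Delgado's interest in Ironwood Services GmbH, giving 26% + 43% = 69%.
By parent–child attribution (R3), Dmitri Delgado is treated as also owning Rafael Delgado's interest in Brightpath Energy Co, giving 39% + 9% = 48%.
Chain via Ironwood Services GmbH → Meridian Logistics SA (R1): 69% × 29% × 12% = 2.4012% of Granite Ventures LLC.
Chain via Brightpath Energy Co. → Oakhollow Media Ltd (R1): 48% × 46% × 58% = 12.8064% of Granite Ventures LLC.
Chain via Copperline Shipping BV → Highfield Group plc (R1): 63% × 22% × 17% = 2.3562% of Granite Ventures LLC.
Aggregating (R2): 2.4012% + 12.8064% + 2.3562% = 17.5638%.

17.5638%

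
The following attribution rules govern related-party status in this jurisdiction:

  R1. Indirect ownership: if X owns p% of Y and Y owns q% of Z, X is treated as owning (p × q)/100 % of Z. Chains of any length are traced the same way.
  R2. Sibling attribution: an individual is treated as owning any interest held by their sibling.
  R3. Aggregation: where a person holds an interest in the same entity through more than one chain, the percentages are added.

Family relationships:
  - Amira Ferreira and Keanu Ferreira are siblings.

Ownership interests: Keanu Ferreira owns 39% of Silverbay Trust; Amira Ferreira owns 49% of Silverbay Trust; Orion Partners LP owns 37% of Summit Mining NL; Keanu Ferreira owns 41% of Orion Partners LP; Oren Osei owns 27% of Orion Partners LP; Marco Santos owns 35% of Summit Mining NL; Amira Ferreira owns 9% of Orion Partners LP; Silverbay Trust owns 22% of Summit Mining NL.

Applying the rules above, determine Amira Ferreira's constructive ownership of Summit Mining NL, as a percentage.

By sibling attribution (R2), Amira Ferreira is treated as also owning Keanu Ferreira's interest in Orion Partners LP, giving 9% + 41% = 50%.
By sibling attribution (R2), Amira Ferreira is treated as also owning Keanu Ferreira's interest in Silverbay Trust, giving 49% + 39% = 88%.
Chain via Orion Partners LP (R1): 50% × 37% = 18.5% of Summit Mining NL.
Chain via Silverbay Trust (R1): 88% × 22% = 19.36% of Summit Mining NL.
Aggregating (R3): 18.5% + 19.36% = 37.86%.

37.86%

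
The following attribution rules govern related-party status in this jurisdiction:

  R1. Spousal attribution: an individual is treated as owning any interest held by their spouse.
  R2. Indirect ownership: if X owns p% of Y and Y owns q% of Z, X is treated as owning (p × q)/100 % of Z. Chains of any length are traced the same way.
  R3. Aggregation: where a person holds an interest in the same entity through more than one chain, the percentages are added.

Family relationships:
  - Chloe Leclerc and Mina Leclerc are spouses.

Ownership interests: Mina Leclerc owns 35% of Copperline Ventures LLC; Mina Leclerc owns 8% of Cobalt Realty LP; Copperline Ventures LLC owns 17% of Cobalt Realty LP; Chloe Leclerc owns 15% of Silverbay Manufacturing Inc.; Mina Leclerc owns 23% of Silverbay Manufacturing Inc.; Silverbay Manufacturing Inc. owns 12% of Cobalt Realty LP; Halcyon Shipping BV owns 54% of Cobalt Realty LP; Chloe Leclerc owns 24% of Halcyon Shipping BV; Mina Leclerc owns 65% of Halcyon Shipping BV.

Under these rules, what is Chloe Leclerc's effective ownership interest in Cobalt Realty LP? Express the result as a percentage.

By spousal attribution (R1), Chloe Leclerc is treated as also owning Mina Leclerc's interest in Silverbay Manufacturing Inc, giving 15% + 23% = 38%.
By spousal attribution (R1), Chloe Leclerc is treated as also owning Mina Leclerc's interest in Halcyon Shipping BV, giving 24% + 65% = 89%.
By spousal attribution (R1), Chloe Leclerc is treated as owning Mina Leclerc's 35% interest in Copperline Ventures LLC.
By spousal attribution (R1), Chloe Leclerc is treated as owning Mina Leclerc's 8% interest in Cobalt Realty LP.
Chain via Silverbay Manufacturing Inc. (R2): 38% × 12% = 4.56% of Cobalt Realty LP.
Chain via Halcyon Shipping BV (R2): 89% × 54% = 48.06% of Cobalt Realty LP.
Chain via Copperline Ventures LLC (R2): 35% × 17% = 5.95% of Cobalt Realty LP.
Direct interest in Cobalt Realty LP: 8%.
Aggregating (R3): 4.56% + 48.06% + 5.95% + 8% = 66.57%.

66.57%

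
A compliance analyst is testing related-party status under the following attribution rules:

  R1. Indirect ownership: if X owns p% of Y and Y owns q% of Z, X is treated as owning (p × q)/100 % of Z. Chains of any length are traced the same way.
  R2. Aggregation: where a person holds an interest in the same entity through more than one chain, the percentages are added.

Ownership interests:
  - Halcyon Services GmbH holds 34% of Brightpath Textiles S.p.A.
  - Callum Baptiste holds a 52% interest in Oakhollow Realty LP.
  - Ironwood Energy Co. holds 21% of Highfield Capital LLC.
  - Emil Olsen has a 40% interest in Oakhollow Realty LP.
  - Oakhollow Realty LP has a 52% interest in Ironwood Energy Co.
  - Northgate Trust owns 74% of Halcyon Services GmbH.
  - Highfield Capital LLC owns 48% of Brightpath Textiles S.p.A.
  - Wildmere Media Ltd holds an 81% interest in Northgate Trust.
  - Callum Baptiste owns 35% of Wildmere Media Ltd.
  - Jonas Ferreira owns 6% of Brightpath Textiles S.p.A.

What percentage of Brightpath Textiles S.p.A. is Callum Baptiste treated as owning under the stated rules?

9.858492%

Chain via Wildmere Media Ltd → Northgate Trust → Halcyon Services GmbH (R1): 35% × 81% × 74% × 34% = 7.13286% of Brightpath Textiles S.p.A.
Chain via Oakhollow Realty LP → Ironwood Energy Co. → Highfield Capital LLC (R1): 52% × 52% × 21% × 48% = 2.725632% of Brightpath Textiles S.p.A.
Aggregating (R2): 7.13286% + 2.725632% = 9.858492%.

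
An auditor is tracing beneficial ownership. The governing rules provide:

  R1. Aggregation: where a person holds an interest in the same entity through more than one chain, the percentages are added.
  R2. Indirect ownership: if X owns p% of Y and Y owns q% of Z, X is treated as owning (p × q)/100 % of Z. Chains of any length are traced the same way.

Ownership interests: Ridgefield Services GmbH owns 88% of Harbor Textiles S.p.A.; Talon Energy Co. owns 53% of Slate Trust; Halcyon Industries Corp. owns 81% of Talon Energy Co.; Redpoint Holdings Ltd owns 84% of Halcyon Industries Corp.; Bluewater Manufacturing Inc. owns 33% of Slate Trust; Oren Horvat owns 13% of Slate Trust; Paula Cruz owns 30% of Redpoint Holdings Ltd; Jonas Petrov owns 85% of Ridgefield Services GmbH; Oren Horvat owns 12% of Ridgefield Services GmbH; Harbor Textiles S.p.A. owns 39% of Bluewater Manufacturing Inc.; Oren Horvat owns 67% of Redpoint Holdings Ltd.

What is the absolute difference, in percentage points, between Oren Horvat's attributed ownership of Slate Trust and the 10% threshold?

Chain via Ridgefield Services GmbH → Harbor Textiles S.p.A. → Bluewater Manufacturing Inc. (R2): 12% × 88% × 39% × 33% = 1.359072% of Slate Trust.
Chain via Redpoint Holdings Ltd → Halcyon Industries Corp. → Talon Energy Co. (R2): 67% × 84% × 81% × 53% = 24.161004% of Slate Trust.
Direct interest in Slate Trust: 13%.
Aggregating (R1): 1.359072% + 24.161004% + 13% = 38.520076%.
38.520076% exceeds the 10% threshold by 28.520076 percentage points.

28.520076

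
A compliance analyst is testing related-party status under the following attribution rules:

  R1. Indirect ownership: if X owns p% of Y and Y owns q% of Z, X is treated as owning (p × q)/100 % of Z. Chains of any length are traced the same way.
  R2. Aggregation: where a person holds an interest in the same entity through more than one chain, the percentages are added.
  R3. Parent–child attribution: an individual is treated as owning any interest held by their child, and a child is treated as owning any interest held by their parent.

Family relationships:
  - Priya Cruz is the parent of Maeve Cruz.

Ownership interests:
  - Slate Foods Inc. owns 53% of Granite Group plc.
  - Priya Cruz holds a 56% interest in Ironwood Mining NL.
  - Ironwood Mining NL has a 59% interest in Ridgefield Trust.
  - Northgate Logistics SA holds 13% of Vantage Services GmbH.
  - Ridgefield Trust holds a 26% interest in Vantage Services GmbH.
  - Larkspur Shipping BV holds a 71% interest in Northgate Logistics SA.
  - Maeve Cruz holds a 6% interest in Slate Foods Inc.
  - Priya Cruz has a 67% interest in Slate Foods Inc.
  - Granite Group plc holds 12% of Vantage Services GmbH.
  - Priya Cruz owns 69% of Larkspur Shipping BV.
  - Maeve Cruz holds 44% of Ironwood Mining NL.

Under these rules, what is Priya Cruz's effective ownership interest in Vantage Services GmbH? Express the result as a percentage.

By parent–child attribution (R3), Priya Cruz is treated as also owning Maeve Cruz's interest in Ironwood Mining NL, giving 56% + 44% = 100%.
By parent–child attribution (R3), Priya Cruz is treated as also owning Maeve Cruz's interest in Slate Foods Inc, giving 67% + 6% = 73%.
Chain via Ironwood Mining NL → Ridgefield Trust (R1): 100% × 59% × 26% = 15.34% of Vantage Services GmbH.
Chain via Slate Foods Inc. → Granite Group plc (R1): 73% × 53% × 12% = 4.6428% of Vantage Services GmbH.
Chain via Larkspur Shipping BV → Northgate Logistics SA (R1): 69% × 71% × 13% = 6.3687% of Vantage Services GmbH.
Aggregating (R2): 15.34% + 4.6428% + 6.3687% = 26.3515%.

26.3515%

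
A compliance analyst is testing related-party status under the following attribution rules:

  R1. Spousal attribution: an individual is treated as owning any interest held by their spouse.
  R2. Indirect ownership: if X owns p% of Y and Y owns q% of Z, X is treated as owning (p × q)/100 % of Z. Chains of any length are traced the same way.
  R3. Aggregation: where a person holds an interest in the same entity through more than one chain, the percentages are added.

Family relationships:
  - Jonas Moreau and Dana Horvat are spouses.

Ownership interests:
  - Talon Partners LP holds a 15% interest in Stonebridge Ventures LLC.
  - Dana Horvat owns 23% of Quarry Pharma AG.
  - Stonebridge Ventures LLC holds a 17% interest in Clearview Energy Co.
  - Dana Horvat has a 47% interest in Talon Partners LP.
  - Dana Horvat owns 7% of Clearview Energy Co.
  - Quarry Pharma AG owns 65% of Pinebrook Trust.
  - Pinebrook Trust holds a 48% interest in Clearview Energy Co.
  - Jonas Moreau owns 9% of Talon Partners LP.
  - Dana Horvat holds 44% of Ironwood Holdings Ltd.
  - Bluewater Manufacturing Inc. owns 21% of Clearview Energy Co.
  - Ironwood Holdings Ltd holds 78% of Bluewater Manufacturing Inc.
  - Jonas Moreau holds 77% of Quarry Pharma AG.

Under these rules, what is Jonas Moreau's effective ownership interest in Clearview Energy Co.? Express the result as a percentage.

By spousal attribution (R1), Jonas Moreau is treated as also owning Dana Horvat's interest in Quarry Pharma AG, giving 77% + 23% = 100%.
By spousal attribution (R1), Jonas Moreau is treated as also owning Dana Horvat's interest in Talon Partners LP, giving 9% + 47% = 56%.
By spousal attribution (R1), Jonas Moreau is treated as owning Dana Horvat's 44% interest in Ironwood Holdings Ltd.
By spousal attribution (R1), Jonas Moreau is treated as owning Dana Horvat's 7% interest in Clearview Energy Co.
Chain via Quarry Pharma AG → Pinebrook Trust (R2): 100% × 65% × 48% = 31.2% of Clearview Energy Co.
Chain via Talon Partners LP → Stonebridge Ventures LLC (R2): 56% × 15% × 17% = 1.428% of Clearview Energy Co.
Chain via Ironwood Holdings Ltd → Bluewater Manufacturing Inc. (R2): 44% × 78% × 21% = 7.2072% of Clearview Energy Co.
Direct interest in Clearview Energy Co: 7%.
Aggregating (R3): 31.2% + 1.428% + 7.2072% + 7% = 46.8352%.

46.8352%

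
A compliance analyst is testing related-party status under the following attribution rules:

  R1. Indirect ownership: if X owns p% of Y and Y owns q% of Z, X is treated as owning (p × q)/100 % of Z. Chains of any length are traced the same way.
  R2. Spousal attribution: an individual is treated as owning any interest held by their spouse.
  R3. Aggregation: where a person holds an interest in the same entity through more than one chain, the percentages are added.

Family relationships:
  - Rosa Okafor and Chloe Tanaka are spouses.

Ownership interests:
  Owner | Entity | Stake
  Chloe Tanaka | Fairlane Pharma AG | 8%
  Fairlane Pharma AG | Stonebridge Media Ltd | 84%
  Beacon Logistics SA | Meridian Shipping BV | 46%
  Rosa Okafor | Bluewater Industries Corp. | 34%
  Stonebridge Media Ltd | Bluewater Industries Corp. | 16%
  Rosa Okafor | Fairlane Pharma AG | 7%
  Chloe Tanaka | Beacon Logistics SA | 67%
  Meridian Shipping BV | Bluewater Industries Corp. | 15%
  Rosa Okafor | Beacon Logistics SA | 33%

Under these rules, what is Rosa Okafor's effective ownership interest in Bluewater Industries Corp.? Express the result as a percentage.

42.916%

By spousal attribution (R2), Rosa Okafor is treated as also owning Chloe Tanaka's interest in Beacon Logistics SA, giving 33% + 67% = 100%.
By spousal attribution (R2), Rosa Okafor is treated as also owning Chloe Tanaka's interest in Fairlane Pharma AG, giving 7% + 8% = 15%.
Chain via Beacon Logistics SA → Meridian Shipping BV (R1): 100% × 46% × 15% = 6.9% of Bluewater Industries Corp.
Chain via Fairlane Pharma AG → Stonebridge Media Ltd (R1): 15% × 84% × 16% = 2.016% of Bluewater Industries Corp.
Direct interest in Bluewater Industries Corp: 34%.
Aggregating (R3): 6.9% + 2.016% + 34% = 42.916%.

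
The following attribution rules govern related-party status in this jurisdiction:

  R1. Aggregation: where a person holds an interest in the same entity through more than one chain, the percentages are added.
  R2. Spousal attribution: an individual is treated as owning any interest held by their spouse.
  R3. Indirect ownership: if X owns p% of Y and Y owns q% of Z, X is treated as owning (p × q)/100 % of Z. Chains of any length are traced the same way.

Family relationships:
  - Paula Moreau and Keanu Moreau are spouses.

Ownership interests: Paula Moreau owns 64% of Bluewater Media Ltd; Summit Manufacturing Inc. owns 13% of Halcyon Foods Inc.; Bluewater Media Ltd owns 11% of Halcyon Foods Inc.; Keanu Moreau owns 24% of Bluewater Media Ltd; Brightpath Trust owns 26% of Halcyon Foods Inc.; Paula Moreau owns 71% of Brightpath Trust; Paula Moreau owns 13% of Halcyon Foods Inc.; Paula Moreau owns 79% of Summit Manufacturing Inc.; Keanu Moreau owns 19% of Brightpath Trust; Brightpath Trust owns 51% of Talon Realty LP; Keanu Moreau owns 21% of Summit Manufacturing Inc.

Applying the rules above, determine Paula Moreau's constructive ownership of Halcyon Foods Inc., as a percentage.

59.08%

By spousal attribution (R2), Paula Moreau is treated as also owning Keanu Moreau's interest in Bluewater Media Ltd, giving 64% + 24% = 88%.
By spousal attribution (R2), Paula Moreau is treated as also owning Keanu Moreau's interest in Brightpath Trust, giving 71% + 19% = 90%.
By spousal attribution (R2), Paula Moreau is treated as also owning Keanu Moreau's interest in Summit Manufacturing Inc, giving 79% + 21% = 100%.
Chain via Bluewater Media Ltd (R3): 88% × 11% = 9.68% of Halcyon Foods Inc.
Chain via Brightpath Trust (R3): 90% × 26% = 23.4% of Halcyon Foods Inc.
Chain via Summit Manufacturing Inc. (R3): 100% × 13% = 13% of Halcyon Foods Inc.
Direct interest in Halcyon Foods Inc: 13%.
Aggregating (R1): 9.68% + 23.4% + 13% + 13% = 59.08%.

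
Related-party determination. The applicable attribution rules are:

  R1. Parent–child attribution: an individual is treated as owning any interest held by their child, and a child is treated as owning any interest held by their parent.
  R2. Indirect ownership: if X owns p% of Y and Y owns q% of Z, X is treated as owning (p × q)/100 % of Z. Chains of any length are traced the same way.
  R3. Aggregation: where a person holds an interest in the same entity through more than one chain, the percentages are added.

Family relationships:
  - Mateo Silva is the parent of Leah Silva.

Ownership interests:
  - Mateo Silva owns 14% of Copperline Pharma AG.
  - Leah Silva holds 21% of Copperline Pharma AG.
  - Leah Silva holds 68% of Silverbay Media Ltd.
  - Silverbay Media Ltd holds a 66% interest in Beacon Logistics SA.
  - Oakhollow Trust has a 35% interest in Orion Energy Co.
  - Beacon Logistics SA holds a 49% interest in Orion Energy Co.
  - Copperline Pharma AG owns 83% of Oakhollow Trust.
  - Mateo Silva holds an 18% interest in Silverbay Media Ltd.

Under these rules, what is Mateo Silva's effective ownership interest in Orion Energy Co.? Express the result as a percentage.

37.9799%

By parent–child attribution (R1), Mateo Silva is treated as also owning Leah Silva's interest in Copperline Pharma AG, giving 14% + 21% = 35%.
By parent–child attribution (R1), Mateo Silva is treated as also owning Leah Silva's interest in Silverbay Media Ltd, giving 18% + 68% = 86%.
Chain via Copperline Pharma AG → Oakhollow Trust (R2): 35% × 83% × 35% = 10.1675% of Orion Energy Co.
Chain via Silverbay Media Ltd → Beacon Logistics SA (R2): 86% × 66% × 49% = 27.8124% of Orion Energy Co.
Aggregating (R3): 10.1675% + 27.8124% = 37.9799%.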